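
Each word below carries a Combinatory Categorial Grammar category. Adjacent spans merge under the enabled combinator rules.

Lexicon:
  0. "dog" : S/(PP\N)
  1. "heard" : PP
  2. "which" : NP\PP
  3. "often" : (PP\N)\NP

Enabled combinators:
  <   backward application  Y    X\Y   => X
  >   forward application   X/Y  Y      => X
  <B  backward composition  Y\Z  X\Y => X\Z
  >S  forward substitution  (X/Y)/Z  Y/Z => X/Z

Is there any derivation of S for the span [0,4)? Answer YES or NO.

YES

[0,4] S   >
  [0,1] "dog" : S/(PP\N)
  [1,4] PP\N   <
    [1,3] NP   <
      [1,2] "heard" : PP
      [2,3] "which" : NP\PP
    [3,4] "often" : (PP\N)\NP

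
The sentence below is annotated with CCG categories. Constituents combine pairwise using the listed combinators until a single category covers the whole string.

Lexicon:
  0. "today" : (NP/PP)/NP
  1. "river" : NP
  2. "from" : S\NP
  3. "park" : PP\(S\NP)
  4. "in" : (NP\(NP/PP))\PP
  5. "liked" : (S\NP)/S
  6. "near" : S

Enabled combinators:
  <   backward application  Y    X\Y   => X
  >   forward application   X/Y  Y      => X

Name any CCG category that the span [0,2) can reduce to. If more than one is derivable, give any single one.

[0,7] S   <
  [0,5] NP   <
    [0,2] NP/PP   >
      [0,1] "today" : (NP/PP)/NP
      [1,2] "river" : NP
    [2,5] NP\(NP/PP)   <
      [2,4] PP   <
        [2,3] "from" : S\NP
        [3,4] "park" : PP\(S\NP)
      [4,5] "in" : (NP\(NP/PP))\PP
  [5,7] S\NP   >
    [5,6] "liked" : (S\NP)/S
    [6,7] "near" : S

NP/PP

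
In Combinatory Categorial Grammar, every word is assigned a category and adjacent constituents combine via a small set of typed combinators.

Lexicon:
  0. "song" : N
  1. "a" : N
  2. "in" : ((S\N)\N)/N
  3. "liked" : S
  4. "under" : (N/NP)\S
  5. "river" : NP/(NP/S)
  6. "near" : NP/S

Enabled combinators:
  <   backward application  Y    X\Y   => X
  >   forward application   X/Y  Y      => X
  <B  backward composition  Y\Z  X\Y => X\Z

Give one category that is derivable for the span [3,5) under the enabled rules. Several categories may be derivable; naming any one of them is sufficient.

N/NP

[0,7] S   <
  [0,1] "song" : N
  [1,7] S\N   <
    [1,2] "a" : N
    [2,7] (S\N)\N   >
      [2,3] "in" : ((S\N)\N)/N
      [3,7] N   >
        [3,5] N/NP   <
          [3,4] "liked" : S
          [4,5] "under" : (N/NP)\S
        [5,7] NP   >
          [5,6] "river" : NP/(NP/S)
          [6,7] "near" : NP/S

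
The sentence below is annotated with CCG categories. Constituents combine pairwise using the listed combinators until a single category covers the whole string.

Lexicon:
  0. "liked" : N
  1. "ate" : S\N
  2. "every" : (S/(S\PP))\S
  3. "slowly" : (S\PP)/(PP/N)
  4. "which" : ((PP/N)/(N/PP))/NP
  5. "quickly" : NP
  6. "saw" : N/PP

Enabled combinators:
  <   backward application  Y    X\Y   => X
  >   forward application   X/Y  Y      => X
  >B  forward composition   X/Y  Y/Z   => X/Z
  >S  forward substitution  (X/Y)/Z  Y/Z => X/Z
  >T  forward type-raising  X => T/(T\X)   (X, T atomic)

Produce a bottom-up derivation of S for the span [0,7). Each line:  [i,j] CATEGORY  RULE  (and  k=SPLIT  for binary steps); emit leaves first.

[0,7] S   >
  [0,3] S/(S\PP)   <
    [0,2] S   <
      [0,1] "liked" : N
      [1,2] "ate" : S\N
    [2,3] "every" : (S/(S\PP))\S
  [3,7] S\PP   >
    [3,4] "slowly" : (S\PP)/(PP/N)
    [4,7] PP/N   >
      [4,6] (PP/N)/(N/PP)   >
        [4,5] "which" : ((PP/N)/(N/PP))/NP
        [5,6] "quickly" : NP
      [6,7] "saw" : N/PP

[0,1] N  lex  "liked"
[1,2] S\N  lex  "ate"
[0,2] S  <  k=1
[2,3] (S/(S\PP))\S  lex  "every"
[0,3] S/(S\PP)  <  k=2
[3,4] (S\PP)/(PP/N)  lex  "slowly"
[4,5] ((PP/N)/(N/PP))/NP  lex  "which"
[5,6] NP  lex  "quickly"
[4,6] (PP/N)/(N/PP)  >  k=5
[6,7] N/PP  lex  "saw"
[4,7] PP/N  >  k=6
[3,7] S\PP  >  k=4
[0,7] S  >  k=3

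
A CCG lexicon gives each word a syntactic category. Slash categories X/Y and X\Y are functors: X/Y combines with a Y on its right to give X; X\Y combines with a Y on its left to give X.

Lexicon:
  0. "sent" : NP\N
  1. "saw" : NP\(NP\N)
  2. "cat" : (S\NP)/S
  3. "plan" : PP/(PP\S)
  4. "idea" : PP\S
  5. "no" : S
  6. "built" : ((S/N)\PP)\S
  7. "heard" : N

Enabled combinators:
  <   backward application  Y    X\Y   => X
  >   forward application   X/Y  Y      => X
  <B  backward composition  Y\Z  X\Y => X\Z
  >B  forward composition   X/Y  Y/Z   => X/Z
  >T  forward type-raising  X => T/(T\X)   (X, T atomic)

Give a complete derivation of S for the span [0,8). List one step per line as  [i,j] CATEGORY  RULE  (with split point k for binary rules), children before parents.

[0,8] S   <
  [0,2] NP   <
    [0,1] "sent" : NP\N
    [1,2] "saw" : NP\(NP\N)
  [2,8] S\NP   >
    [2,3] "cat" : (S\NP)/S
    [3,8] S   >
      [3,7] S/N   <
        [3,5] PP   >
          [3,4] "plan" : PP/(PP\S)
          [4,5] "idea" : PP\S
        [5,7] (S/N)\PP   <
          [5,6] "no" : S
          [6,7] "built" : ((S/N)\PP)\S
      [7,8] "heard" : N

[0,1] NP\N  lex  "sent"
[1,2] NP\(NP\N)  lex  "saw"
[0,2] NP  <  k=1
[2,3] (S\NP)/S  lex  "cat"
[3,4] PP/(PP\S)  lex  "plan"
[4,5] PP\S  lex  "idea"
[3,5] PP  >  k=4
[5,6] S  lex  "no"
[6,7] ((S/N)\PP)\S  lex  "built"
[5,7] (S/N)\PP  <  k=6
[3,7] S/N  <  k=5
[7,8] N  lex  "heard"
[3,8] S  >  k=7
[2,8] S\NP  >  k=3
[0,8] S  <  k=2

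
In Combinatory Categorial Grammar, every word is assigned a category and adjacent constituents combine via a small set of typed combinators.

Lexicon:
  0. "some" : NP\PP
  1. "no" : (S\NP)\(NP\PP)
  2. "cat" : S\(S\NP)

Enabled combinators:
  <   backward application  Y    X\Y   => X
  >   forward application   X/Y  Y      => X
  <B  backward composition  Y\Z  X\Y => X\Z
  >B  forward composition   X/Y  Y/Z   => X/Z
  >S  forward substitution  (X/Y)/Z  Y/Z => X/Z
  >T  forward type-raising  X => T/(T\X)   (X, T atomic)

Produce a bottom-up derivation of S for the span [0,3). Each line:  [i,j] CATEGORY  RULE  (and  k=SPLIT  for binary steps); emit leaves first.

[0,3] S   <
  [0,2] S\NP   <
    [0,1] "some" : NP\PP
    [1,2] "no" : (S\NP)\(NP\PP)
  [2,3] "cat" : S\(S\NP)

[0,1] NP\PP  lex  "some"
[1,2] (S\NP)\(NP\PP)  lex  "no"
[0,2] S\NP  <  k=1
[2,3] S\(S\NP)  lex  "cat"
[0,3] S  <  k=2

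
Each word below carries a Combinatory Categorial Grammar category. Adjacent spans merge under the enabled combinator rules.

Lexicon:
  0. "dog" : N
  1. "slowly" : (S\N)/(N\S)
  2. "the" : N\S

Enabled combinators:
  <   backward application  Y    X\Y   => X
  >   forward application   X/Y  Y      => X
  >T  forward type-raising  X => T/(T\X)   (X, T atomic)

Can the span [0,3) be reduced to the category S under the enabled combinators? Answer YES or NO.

YES

[0,3] S   <
  [0,1] "dog" : N
  [1,3] S\N   >
    [1,2] "slowly" : (S\N)/(N\S)
    [2,3] "the" : N\S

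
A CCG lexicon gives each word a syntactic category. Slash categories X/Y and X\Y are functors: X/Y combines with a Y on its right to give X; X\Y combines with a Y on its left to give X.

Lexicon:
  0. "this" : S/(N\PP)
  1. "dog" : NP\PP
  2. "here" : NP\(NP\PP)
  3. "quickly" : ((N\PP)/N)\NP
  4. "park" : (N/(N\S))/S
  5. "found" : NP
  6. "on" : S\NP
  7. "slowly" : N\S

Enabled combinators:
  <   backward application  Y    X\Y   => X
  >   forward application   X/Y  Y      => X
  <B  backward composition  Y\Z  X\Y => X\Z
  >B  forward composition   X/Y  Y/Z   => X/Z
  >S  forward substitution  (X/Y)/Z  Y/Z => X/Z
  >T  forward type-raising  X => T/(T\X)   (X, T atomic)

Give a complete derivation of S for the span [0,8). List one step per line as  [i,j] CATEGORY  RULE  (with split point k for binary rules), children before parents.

[0,8] S   >
  [0,1] "this" : S/(N\PP)
  [1,8] N\PP   >
    [1,4] (N\PP)/N   <
      [1,3] NP   <
        [1,2] "dog" : NP\PP
        [2,3] "here" : NP\(NP\PP)
      [3,4] "quickly" : ((N\PP)/N)\NP
    [4,8] N   >
      [4,7] N/(N\S)   >
        [4,5] "park" : (N/(N\S))/S
        [5,7] S   <
          [5,6] "found" : NP
          [6,7] "on" : S\NP
      [7,8] "slowly" : N\S

[0,1] S/(N\PP)  lex  "this"
[1,2] NP\PP  lex  "dog"
[2,3] NP\(NP\PP)  lex  "here"
[1,3] NP  <  k=2
[3,4] ((N\PP)/N)\NP  lex  "quickly"
[1,4] (N\PP)/N  <  k=3
[4,5] (N/(N\S))/S  lex  "park"
[5,6] NP  lex  "found"
[6,7] S\NP  lex  "on"
[5,7] S  <  k=6
[4,7] N/(N\S)  >  k=5
[7,8] N\S  lex  "slowly"
[4,8] N  >  k=7
[1,8] N\PP  >  k=4
[0,8] S  >  k=1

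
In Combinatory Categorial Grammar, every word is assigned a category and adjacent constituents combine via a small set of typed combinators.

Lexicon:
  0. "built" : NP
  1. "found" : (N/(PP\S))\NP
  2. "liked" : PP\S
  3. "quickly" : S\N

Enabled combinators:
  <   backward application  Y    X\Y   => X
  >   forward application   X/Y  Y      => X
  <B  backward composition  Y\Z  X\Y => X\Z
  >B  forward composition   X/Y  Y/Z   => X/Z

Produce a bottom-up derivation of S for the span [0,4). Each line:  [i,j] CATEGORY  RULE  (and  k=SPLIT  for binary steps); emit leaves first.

[0,4] S   <
  [0,3] N   >
    [0,2] N/(PP\S)   <
      [0,1] "built" : NP
      [1,2] "found" : (N/(PP\S))\NP
    [2,3] "liked" : PP\S
  [3,4] "quickly" : S\N

[0,1] NP  lex  "built"
[1,2] (N/(PP\S))\NP  lex  "found"
[0,2] N/(PP\S)  <  k=1
[2,3] PP\S  lex  "liked"
[0,3] N  >  k=2
[3,4] S\N  lex  "quickly"
[0,4] S  <  k=3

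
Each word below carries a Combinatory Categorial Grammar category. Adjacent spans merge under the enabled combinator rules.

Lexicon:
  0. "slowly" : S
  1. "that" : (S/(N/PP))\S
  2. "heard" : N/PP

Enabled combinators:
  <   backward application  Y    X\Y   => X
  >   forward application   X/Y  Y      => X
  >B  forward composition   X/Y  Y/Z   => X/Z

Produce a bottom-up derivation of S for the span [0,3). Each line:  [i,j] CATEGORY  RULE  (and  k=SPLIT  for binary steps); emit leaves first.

[0,1] S  lex  "slowly"
[1,2] (S/(N/PP))\S  lex  "that"
[0,2] S/(N/PP)  <  k=1
[2,3] N/PP  lex  "heard"
[0,3] S  >  k=2

[0,3] S   >
  [0,2] S/(N/PP)   <
    [0,1] "slowly" : S
    [1,2] "that" : (S/(N/PP))\S
  [2,3] "heard" : N/PP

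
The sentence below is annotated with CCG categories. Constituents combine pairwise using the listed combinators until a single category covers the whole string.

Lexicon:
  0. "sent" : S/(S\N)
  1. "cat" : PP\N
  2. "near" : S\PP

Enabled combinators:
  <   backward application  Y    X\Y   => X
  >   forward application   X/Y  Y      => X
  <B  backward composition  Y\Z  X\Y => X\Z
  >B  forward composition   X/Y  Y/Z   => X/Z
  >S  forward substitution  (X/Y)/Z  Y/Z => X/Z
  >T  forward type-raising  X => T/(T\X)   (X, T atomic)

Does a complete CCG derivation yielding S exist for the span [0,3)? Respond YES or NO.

YES

[0,3] S   >
  [0,1] "sent" : S/(S\N)
  [1,3] S\N   <B
    [1,2] "cat" : PP\N
    [2,3] "near" : S\PP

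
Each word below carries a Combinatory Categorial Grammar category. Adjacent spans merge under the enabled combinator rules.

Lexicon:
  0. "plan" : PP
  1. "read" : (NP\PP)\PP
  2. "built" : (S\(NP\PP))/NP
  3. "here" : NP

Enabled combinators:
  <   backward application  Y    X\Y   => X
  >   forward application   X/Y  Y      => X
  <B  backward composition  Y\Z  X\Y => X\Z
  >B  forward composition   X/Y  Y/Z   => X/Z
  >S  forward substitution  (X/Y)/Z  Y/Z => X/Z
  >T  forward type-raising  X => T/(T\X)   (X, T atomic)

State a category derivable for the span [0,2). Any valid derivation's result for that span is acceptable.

NP\PP

[0,4] S   <
  [0,2] NP\PP   <
    [0,1] "plan" : PP
    [1,2] "read" : (NP\PP)\PP
  [2,4] S\(NP\PP)   >
    [2,3] "built" : (S\(NP\PP))/NP
    [3,4] "here" : NP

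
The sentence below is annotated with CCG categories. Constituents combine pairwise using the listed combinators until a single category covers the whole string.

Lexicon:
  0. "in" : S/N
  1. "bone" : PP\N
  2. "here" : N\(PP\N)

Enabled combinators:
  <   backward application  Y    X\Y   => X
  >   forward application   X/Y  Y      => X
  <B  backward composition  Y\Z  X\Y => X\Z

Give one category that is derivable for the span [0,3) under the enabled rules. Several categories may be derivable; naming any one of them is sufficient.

[0,3] S   >
  [0,1] "in" : S/N
  [1,3] N   <
    [1,2] "bone" : PP\N
    [2,3] "here" : N\(PP\N)

S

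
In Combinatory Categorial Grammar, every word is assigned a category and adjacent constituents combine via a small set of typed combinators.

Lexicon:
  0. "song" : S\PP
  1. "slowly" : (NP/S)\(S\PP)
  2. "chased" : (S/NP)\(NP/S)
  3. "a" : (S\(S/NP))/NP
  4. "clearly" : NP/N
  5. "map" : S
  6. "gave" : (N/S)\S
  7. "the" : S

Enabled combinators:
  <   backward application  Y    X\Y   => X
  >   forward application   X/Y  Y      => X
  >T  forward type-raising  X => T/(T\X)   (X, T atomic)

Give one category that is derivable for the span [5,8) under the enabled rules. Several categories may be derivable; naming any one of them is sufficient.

N

[0,8] S   <
  [0,3] S/NP   <
    [0,2] NP/S   <
      [0,1] "song" : S\PP
      [1,2] "slowly" : (NP/S)\(S\PP)
    [2,3] "chased" : (S/NP)\(NP/S)
  [3,8] S\(S/NP)   >
    [3,4] "a" : (S\(S/NP))/NP
    [4,8] NP   >
      [4,5] "clearly" : NP/N
      [5,8] N   >
        [5,7] N/S   <
          [5,6] "map" : S
          [6,7] "gave" : (N/S)\S
        [7,8] "the" : S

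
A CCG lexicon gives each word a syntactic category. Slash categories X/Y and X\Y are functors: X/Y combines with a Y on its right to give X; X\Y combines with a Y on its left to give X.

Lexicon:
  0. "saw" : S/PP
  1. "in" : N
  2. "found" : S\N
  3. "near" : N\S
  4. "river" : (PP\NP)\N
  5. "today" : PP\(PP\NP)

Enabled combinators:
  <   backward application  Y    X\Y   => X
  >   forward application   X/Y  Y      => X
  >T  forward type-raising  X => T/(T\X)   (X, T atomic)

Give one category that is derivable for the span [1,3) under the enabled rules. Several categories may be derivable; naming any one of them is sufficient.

[0,6] S   >
  [0,1] "saw" : S/PP
  [1,6] PP   <
    [1,5] PP\NP   <
      [1,4] N   <
        [1,3] S   <
          [1,2] "in" : N
          [2,3] "found" : S\N
        [3,4] "near" : N\S
      [4,5] "river" : (PP\NP)\N
    [5,6] "today" : PP\(PP\NP)

S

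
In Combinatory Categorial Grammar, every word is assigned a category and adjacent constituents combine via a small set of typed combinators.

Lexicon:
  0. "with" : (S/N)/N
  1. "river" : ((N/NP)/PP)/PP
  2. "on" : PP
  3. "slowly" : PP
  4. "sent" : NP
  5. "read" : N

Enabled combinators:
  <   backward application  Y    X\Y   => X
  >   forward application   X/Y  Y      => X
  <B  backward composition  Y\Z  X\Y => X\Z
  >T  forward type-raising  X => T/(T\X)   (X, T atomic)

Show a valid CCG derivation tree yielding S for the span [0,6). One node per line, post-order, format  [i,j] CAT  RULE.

[0,1] (S/N)/N  lex  "with"
[1,2] ((N/NP)/PP)/PP  lex  "river"
[2,3] PP  lex  "on"
[1,3] (N/NP)/PP  >  k=2
[3,4] PP  lex  "slowly"
[1,4] N/NP  >  k=3
[4,5] NP  lex  "sent"
[1,5] N  >  k=4
[0,5] S/N  >  k=1
[5,6] N  lex  "read"
[0,6] S  >  k=5

[0,6] S   >
  [0,5] S/N   >
    [0,1] "with" : (S/N)/N
    [1,5] N   >
      [1,4] N/NP   >
        [1,3] (N/NP)/PP   >
          [1,2] "river" : ((N/NP)/PP)/PP
          [2,3] "on" : PP
        [3,4] "slowly" : PP
      [4,5] "sent" : NP
  [5,6] "read" : N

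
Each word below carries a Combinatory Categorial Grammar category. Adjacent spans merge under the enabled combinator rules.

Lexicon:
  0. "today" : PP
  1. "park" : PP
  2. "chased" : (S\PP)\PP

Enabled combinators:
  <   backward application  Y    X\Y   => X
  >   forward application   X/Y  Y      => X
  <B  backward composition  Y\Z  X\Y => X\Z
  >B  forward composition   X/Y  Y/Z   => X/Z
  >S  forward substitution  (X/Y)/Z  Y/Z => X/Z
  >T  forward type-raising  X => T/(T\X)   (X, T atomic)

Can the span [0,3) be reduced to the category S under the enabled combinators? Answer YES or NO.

[0,3] S   >
  [0,1] S/(S\PP)   >T
    [0,1] "today" : PP
  [1,3] S\PP   <
    [1,2] "park" : PP
    [2,3] "chased" : (S\PP)\PP

YES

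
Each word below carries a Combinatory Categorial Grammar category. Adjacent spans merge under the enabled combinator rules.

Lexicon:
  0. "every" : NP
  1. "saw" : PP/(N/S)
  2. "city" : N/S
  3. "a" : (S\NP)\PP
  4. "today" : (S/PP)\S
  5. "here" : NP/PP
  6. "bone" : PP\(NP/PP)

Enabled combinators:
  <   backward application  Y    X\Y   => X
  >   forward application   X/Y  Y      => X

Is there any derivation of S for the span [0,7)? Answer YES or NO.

YES

[0,7] S   >
  [0,5] S/PP   <
    [0,4] S   <
      [0,1] "every" : NP
      [1,4] S\NP   <
        [1,3] PP   >
          [1,2] "saw" : PP/(N/S)
          [2,3] "city" : N/S
        [3,4] "a" : (S\NP)\PP
    [4,5] "today" : (S/PP)\S
  [5,7] PP   <
    [5,6] "here" : NP/PP
    [6,7] "bone" : PP\(NP/PP)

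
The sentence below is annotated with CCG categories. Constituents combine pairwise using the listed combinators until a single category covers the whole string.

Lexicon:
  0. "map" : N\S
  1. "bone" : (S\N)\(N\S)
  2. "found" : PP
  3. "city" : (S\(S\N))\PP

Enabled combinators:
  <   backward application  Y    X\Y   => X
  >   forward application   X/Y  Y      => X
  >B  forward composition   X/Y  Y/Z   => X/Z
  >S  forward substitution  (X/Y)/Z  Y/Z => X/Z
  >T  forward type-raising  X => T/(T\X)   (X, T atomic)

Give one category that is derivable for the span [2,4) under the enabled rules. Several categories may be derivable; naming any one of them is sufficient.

S\(S\N)

[0,4] S   <
  [0,2] S\N   <
    [0,1] "map" : N\S
    [1,2] "bone" : (S\N)\(N\S)
  [2,4] S\(S\N)   <
    [2,3] "found" : PP
    [3,4] "city" : (S\(S\N))\PP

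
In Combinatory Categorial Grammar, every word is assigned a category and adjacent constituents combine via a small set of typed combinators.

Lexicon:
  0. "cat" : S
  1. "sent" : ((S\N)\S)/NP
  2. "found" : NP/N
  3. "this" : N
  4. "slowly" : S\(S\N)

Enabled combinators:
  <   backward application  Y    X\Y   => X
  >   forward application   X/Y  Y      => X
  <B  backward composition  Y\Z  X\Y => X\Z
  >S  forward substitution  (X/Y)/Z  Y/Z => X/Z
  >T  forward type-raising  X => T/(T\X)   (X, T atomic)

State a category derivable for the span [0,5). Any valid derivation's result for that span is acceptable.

S

[0,5] S   <
  [0,4] S\N   <
    [0,1] "cat" : S
    [1,4] (S\N)\S   >
      [1,2] "sent" : ((S\N)\S)/NP
      [2,4] NP   >
        [2,3] "found" : NP/N
        [3,4] "this" : N
  [4,5] "slowly" : S\(S\N)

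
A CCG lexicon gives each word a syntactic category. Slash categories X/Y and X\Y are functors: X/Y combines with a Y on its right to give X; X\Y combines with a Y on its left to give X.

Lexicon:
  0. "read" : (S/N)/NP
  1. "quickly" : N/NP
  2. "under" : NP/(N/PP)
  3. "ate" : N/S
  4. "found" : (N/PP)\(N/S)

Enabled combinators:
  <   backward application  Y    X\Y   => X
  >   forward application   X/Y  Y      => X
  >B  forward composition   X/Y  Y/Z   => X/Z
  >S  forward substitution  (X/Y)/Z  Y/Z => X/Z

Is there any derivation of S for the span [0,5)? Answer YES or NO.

[0,5] S   >
  [0,2] S/NP   >S
    [0,1] "read" : (S/N)/NP
    [1,2] "quickly" : N/NP
  [2,5] NP   >
    [2,3] "under" : NP/(N/PP)
    [3,5] N/PP   <
      [3,4] "ate" : N/S
      [4,5] "found" : (N/PP)\(N/S)

YES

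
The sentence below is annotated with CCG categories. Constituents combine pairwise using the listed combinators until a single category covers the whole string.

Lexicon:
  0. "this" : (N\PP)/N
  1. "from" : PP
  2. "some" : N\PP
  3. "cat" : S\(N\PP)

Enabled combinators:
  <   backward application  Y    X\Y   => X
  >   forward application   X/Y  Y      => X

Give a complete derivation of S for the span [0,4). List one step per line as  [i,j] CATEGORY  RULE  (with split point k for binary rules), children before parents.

[0,1] (N\PP)/N  lex  "this"
[1,2] PP  lex  "from"
[2,3] N\PP  lex  "some"
[1,3] N  <  k=2
[0,3] N\PP  >  k=1
[3,4] S\(N\PP)  lex  "cat"
[0,4] S  <  k=3

[0,4] S   <
  [0,3] N\PP   >
    [0,1] "this" : (N\PP)/N
    [1,3] N   <
      [1,2] "from" : PP
      [2,3] "some" : N\PP
  [3,4] "cat" : S\(N\PP)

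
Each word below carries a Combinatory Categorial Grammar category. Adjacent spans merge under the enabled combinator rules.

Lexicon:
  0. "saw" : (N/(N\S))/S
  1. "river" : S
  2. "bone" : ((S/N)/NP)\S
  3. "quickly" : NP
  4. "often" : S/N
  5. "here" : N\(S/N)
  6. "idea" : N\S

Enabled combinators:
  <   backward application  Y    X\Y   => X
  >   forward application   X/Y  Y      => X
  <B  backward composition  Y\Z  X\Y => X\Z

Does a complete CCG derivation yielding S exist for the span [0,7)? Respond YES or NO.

NO

(N/(N\S))/S S ((S/N)/NP)\S NP S/N N\(S/N) N\S
CKY chart[0,7] = {N}; S ∉ chart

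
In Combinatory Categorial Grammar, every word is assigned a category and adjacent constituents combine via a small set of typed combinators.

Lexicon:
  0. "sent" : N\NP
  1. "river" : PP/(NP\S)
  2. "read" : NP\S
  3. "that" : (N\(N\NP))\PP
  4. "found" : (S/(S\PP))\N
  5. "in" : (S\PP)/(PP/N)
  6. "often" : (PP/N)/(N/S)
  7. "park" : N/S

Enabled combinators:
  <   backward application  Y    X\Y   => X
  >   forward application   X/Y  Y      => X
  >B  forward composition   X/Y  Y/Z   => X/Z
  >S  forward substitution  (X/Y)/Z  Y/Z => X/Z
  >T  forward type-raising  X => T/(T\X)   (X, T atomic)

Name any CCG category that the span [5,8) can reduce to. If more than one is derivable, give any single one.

S\PP

[0,8] S   >
  [0,5] S/(S\PP)   <
    [0,4] N   <
      [0,1] "sent" : N\NP
      [1,4] N\(N\NP)   <
        [1,3] PP   >
          [1,2] "river" : PP/(NP\S)
          [2,3] "read" : NP\S
        [3,4] "that" : (N\(N\NP))\PP
    [4,5] "found" : (S/(S\PP))\N
  [5,8] S\PP   >
    [5,6] "in" : (S\PP)/(PP/N)
    [6,8] PP/N   >
      [6,7] "often" : (PP/N)/(N/S)
      [7,8] "park" : N/S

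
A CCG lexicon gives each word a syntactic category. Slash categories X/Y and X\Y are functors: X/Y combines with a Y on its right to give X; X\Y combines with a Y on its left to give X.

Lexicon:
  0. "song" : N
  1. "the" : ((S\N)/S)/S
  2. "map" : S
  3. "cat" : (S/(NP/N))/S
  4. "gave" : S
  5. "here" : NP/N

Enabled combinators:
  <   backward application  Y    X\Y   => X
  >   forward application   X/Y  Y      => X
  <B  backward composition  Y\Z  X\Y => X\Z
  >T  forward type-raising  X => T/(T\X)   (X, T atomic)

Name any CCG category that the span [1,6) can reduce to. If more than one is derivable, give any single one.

S\N

[0,6] S   >
  [0,1] S/(S\N)   >T
    [0,1] "song" : N
  [1,6] S\N   >
    [1,3] (S\N)/S   >
      [1,2] "the" : ((S\N)/S)/S
      [2,3] "map" : S
    [3,6] S   >
      [3,5] S/(NP/N)   >
        [3,4] "cat" : (S/(NP/N))/S
        [4,5] "gave" : S
      [5,6] "here" : NP/N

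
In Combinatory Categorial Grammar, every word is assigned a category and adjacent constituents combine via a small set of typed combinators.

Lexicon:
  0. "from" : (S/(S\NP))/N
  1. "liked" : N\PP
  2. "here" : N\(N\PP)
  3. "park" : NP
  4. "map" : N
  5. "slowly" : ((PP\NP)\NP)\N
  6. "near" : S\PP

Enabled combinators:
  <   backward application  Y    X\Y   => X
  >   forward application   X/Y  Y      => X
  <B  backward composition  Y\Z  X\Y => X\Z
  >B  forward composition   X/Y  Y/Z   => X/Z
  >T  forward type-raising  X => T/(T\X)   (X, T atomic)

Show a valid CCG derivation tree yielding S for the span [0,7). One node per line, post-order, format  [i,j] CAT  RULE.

[0,1] (S/(S\NP))/N  lex  "from"
[1,2] N\PP  lex  "liked"
[2,3] N\(N\PP)  lex  "here"
[1,3] N  <  k=2
[0,3] S/(S\NP)  >  k=1
[3,4] NP  lex  "park"
[4,5] N  lex  "map"
[5,6] ((PP\NP)\NP)\N  lex  "slowly"
[4,6] (PP\NP)\NP  <  k=5
[3,6] PP\NP  <  k=4
[6,7] S\PP  lex  "near"
[3,7] S\NP  <B  k=6
[0,7] S  >  k=3

[0,7] S   >
  [0,3] S/(S\NP)   >
    [0,1] "from" : (S/(S\NP))/N
    [1,3] N   <
      [1,2] "liked" : N\PP
      [2,3] "here" : N\(N\PP)
  [3,7] S\NP   <B
    [3,6] PP\NP   <
      [3,4] "park" : NP
      [4,6] (PP\NP)\NP   <
        [4,5] "map" : N
        [5,6] "slowly" : ((PP\NP)\NP)\N
    [6,7] "near" : S\PP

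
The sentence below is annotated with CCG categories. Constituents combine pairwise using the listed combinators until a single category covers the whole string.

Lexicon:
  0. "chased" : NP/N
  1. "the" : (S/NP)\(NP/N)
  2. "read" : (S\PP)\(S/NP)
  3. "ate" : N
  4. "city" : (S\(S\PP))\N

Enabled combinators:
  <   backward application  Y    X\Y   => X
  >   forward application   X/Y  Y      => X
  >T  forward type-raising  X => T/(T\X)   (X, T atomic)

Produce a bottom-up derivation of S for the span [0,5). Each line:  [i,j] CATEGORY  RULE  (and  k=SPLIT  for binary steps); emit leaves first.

[0,5] S   <
  [0,3] S\PP   <
    [0,2] S/NP   <
      [0,1] "chased" : NP/N
      [1,2] "the" : (S/NP)\(NP/N)
    [2,3] "read" : (S\PP)\(S/NP)
  [3,5] S\(S\PP)   <
    [3,4] "ate" : N
    [4,5] "city" : (S\(S\PP))\N

[0,1] NP/N  lex  "chased"
[1,2] (S/NP)\(NP/N)  lex  "the"
[0,2] S/NP  <  k=1
[2,3] (S\PP)\(S/NP)  lex  "read"
[0,3] S\PP  <  k=2
[3,4] N  lex  "ate"
[4,5] (S\(S\PP))\N  lex  "city"
[3,5] S\(S\PP)  <  k=4
[0,5] S  <  k=3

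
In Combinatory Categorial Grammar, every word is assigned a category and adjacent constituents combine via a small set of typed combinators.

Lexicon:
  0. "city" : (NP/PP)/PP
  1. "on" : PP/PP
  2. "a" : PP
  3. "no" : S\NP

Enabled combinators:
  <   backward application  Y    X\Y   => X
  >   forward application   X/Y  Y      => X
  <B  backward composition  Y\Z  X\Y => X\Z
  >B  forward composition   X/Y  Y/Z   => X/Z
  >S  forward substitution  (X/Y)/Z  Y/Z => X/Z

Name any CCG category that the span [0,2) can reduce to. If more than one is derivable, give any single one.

[0,4] S   <
  [0,3] NP   >
    [0,2] NP/PP   >S
      [0,1] "city" : (NP/PP)/PP
      [1,2] "on" : PP/PP
    [2,3] "a" : PP
  [3,4] "no" : S\NP

NP/PP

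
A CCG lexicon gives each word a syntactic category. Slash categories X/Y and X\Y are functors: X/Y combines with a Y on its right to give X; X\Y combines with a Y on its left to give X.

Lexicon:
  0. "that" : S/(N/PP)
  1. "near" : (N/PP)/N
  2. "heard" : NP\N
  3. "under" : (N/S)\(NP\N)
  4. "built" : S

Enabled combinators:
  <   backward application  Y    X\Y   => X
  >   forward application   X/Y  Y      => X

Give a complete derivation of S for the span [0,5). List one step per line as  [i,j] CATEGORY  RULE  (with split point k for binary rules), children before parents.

[0,1] S/(N/PP)  lex  "that"
[1,2] (N/PP)/N  lex  "near"
[2,3] NP\N  lex  "heard"
[3,4] (N/S)\(NP\N)  lex  "under"
[2,4] N/S  <  k=3
[4,5] S  lex  "built"
[2,5] N  >  k=4
[1,5] N/PP  >  k=2
[0,5] S  >  k=1

[0,5] S   >
  [0,1] "that" : S/(N/PP)
  [1,5] N/PP   >
    [1,2] "near" : (N/PP)/N
    [2,5] N   >
      [2,4] N/S   <
        [2,3] "heard" : NP\N
        [3,4] "under" : (N/S)\(NP\N)
      [4,5] "built" : S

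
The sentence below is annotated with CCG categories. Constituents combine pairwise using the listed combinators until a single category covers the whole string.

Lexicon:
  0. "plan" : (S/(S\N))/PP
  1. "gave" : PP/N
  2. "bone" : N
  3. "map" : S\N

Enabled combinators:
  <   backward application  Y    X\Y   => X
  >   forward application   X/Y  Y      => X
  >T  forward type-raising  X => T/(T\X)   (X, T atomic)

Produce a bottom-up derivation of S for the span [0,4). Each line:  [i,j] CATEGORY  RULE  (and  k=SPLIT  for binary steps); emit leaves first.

[0,1] (S/(S\N))/PP  lex  "plan"
[1,2] PP/N  lex  "gave"
[2,3] N  lex  "bone"
[1,3] PP  >  k=2
[0,3] S/(S\N)  >  k=1
[3,4] S\N  lex  "map"
[0,4] S  >  k=3

[0,4] S   >
  [0,3] S/(S\N)   >
    [0,1] "plan" : (S/(S\N))/PP
    [1,3] PP   >
      [1,2] "gave" : PP/N
      [2,3] "bone" : N
  [3,4] "map" : S\N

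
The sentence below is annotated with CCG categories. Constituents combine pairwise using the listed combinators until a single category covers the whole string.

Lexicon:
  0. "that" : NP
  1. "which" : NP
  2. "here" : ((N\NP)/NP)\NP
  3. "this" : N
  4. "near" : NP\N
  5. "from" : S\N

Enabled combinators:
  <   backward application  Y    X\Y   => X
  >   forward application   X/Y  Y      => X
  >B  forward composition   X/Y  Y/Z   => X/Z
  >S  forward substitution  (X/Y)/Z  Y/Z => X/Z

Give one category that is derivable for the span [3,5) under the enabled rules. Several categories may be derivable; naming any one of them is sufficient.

NP

[0,6] S   <
  [0,5] N   <
    [0,1] "that" : NP
    [1,5] N\NP   >
      [1,3] (N\NP)/NP   <
        [1,2] "which" : NP
        [2,3] "here" : ((N\NP)/NP)\NP
      [3,5] NP   <
        [3,4] "this" : N
        [4,5] "near" : NP\N
  [5,6] "from" : S\N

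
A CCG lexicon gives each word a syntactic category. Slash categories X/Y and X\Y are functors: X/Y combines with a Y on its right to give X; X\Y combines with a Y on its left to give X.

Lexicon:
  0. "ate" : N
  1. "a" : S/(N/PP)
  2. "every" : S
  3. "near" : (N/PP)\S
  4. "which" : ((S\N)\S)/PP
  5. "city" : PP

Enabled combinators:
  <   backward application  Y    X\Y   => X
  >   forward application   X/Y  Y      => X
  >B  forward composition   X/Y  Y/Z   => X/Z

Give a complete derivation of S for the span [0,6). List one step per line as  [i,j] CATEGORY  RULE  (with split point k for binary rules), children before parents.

[0,6] S   <
  [0,1] "ate" : N
  [1,6] S\N   <
    [1,4] S   >
      [1,2] "a" : S/(N/PP)
      [2,4] N/PP   <
        [2,3] "every" : S
        [3,4] "near" : (N/PP)\S
    [4,6] (S\N)\S   >
      [4,5] "which" : ((S\N)\S)/PP
      [5,6] "city" : PP

[0,1] N  lex  "ate"
[1,2] S/(N/PP)  lex  "a"
[2,3] S  lex  "every"
[3,4] (N/PP)\S  lex  "near"
[2,4] N/PP  <  k=3
[1,4] S  >  k=2
[4,5] ((S\N)\S)/PP  lex  "which"
[5,6] PP  lex  "city"
[4,6] (S\N)\S  >  k=5
[1,6] S\N  <  k=4
[0,6] S  <  k=1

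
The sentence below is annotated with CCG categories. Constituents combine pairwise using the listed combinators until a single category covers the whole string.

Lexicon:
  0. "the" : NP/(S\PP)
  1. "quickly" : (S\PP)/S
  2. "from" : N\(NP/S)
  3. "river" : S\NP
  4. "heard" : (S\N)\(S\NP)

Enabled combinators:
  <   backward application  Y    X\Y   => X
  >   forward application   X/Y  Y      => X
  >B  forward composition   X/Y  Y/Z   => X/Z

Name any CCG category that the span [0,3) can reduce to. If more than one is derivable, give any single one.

N

[0,5] S   <
  [0,3] N   <
    [0,2] NP/S   >B
      [0,1] "the" : NP/(S\PP)
      [1,2] "quickly" : (S\PP)/S
    [2,3] "from" : N\(NP/S)
  [3,5] S\N   <
    [3,4] "river" : S\NP
    [4,5] "heard" : (S\N)\(S\NP)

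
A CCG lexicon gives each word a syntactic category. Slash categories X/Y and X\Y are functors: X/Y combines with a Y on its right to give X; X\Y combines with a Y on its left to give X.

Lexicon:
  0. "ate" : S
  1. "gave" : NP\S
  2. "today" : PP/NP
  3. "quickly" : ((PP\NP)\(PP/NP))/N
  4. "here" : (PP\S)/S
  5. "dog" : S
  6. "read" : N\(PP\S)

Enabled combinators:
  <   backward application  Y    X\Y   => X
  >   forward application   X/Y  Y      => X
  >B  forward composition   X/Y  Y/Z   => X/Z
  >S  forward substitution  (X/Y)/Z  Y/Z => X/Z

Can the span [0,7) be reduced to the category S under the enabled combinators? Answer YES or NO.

S NP\S PP/NP ((PP\NP)\(PP/NP))/N (PP\S)/S S N\(PP\S)
CKY chart[0,7] = {PP}; S ∉ chart

NO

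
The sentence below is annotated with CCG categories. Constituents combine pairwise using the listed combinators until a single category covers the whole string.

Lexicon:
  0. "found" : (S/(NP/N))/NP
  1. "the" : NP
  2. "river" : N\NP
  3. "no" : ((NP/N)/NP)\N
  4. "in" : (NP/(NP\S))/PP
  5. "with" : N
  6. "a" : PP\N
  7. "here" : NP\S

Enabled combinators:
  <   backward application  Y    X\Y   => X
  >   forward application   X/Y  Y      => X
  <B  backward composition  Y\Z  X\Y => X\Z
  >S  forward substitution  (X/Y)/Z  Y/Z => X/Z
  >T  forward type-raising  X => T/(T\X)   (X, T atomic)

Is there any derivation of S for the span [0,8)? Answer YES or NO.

[0,8] S   >
  [0,4] S/NP   >S
    [0,1] "found" : (S/(NP/N))/NP
    [1,4] (NP/N)/NP   <
      [1,3] N   <
        [1,2] "the" : NP
        [2,3] "river" : N\NP
      [3,4] "no" : ((NP/N)/NP)\N
  [4,8] NP   >
    [4,7] NP/(NP\S)   >
      [4,5] "in" : (NP/(NP\S))/PP
      [5,7] PP   >
        [5,6] PP/(PP\N)   >T
          [5,6] "with" : N
        [6,7] "a" : PP\N
    [7,8] "here" : NP\S

YES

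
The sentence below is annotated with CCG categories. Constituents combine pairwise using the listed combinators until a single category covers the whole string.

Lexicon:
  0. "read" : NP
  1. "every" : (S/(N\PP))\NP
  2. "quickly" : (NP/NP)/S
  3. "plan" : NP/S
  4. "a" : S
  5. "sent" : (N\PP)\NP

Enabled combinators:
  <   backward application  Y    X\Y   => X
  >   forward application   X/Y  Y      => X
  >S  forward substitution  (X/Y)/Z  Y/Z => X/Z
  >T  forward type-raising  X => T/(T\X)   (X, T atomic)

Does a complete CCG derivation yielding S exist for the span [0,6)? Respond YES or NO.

YES

[0,6] S   >
  [0,2] S/(N\PP)   <
    [0,1] "read" : NP
    [1,2] "every" : (S/(N\PP))\NP
  [2,6] N\PP   <
    [2,5] NP   >
      [2,4] NP/S   >S
        [2,3] "quickly" : (NP/NP)/S
        [3,4] "plan" : NP/S
      [4,5] "a" : S
    [5,6] "sent" : (N\PP)\NP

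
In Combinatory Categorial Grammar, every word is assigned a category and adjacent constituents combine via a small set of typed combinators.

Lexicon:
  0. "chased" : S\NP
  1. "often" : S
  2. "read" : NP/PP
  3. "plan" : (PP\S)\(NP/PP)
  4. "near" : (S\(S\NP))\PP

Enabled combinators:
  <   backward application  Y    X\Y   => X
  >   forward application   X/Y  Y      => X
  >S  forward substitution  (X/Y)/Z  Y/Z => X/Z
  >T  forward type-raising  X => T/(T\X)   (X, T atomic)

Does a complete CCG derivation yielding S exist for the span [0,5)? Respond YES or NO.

YES

[0,5] S   <
  [0,1] "chased" : S\NP
  [1,5] S\(S\NP)   <
    [1,4] PP   >
      [1,2] PP/(PP\S)   >T
        [1,2] "often" : S
      [2,4] PP\S   <
        [2,3] "read" : NP/PP
        [3,4] "plan" : (PP\S)\(NP/PP)
    [4,5] "near" : (S\(S\NP))\PP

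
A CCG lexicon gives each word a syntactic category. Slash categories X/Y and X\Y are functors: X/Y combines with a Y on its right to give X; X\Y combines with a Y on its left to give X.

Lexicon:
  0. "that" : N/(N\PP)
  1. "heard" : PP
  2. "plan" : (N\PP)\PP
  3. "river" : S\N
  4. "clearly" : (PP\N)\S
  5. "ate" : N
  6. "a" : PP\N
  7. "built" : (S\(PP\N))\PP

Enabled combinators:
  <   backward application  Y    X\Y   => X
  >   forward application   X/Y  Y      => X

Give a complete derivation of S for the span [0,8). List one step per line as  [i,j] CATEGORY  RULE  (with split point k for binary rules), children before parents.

[0,1] N/(N\PP)  lex  "that"
[1,2] PP  lex  "heard"
[2,3] (N\PP)\PP  lex  "plan"
[1,3] N\PP  <  k=2
[0,3] N  >  k=1
[3,4] S\N  lex  "river"
[0,4] S  <  k=3
[4,5] (PP\N)\S  lex  "clearly"
[0,5] PP\N  <  k=4
[5,6] N  lex  "ate"
[6,7] PP\N  lex  "a"
[5,7] PP  <  k=6
[7,8] (S\(PP\N))\PP  lex  "built"
[5,8] S\(PP\N)  <  k=7
[0,8] S  <  k=5

[0,8] S   <
  [0,5] PP\N   <
    [0,4] S   <
      [0,3] N   >
        [0,1] "that" : N/(N\PP)
        [1,3] N\PP   <
          [1,2] "heard" : PP
          [2,3] "plan" : (N\PP)\PP
      [3,4] "river" : S\N
    [4,5] "clearly" : (PP\N)\S
  [5,8] S\(PP\N)   <
    [5,7] PP   <
      [5,6] "ate" : N
      [6,7] "a" : PP\N
    [7,8] "built" : (S\(PP\N))\PP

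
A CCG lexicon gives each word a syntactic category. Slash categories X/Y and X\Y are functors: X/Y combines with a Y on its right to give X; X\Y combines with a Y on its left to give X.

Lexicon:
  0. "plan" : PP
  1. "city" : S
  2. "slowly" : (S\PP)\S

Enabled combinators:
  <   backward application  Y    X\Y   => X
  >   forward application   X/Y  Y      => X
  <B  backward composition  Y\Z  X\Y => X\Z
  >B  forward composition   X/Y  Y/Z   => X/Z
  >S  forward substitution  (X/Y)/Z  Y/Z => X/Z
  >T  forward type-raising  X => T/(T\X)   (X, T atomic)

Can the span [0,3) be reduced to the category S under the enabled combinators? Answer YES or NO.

[0,3] S   >
  [0,1] S/(S\PP)   >T
    [0,1] "plan" : PP
  [1,3] S\PP   <
    [1,2] "city" : S
    [2,3] "slowly" : (S\PP)\S

YES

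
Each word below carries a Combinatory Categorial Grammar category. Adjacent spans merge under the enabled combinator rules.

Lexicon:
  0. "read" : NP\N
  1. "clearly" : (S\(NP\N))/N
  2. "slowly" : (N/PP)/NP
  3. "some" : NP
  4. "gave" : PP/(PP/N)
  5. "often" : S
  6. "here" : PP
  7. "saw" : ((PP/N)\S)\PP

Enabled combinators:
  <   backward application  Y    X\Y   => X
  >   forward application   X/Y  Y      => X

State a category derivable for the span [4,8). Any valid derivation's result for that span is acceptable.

[0,8] S   <
  [0,1] "read" : NP\N
  [1,8] S\(NP\N)   >
    [1,2] "clearly" : (S\(NP\N))/N
    [2,8] N   >
      [2,4] N/PP   >
        [2,3] "slowly" : (N/PP)/NP
        [3,4] "some" : NP
      [4,8] PP   >
        [4,5] "gave" : PP/(PP/N)
        [5,8] PP/N   <
          [5,6] "often" : S
          [6,8] (PP/N)\S   <
            [6,7] "here" : PP
            [7,8] "saw" : ((PP/N)\S)\PP

PP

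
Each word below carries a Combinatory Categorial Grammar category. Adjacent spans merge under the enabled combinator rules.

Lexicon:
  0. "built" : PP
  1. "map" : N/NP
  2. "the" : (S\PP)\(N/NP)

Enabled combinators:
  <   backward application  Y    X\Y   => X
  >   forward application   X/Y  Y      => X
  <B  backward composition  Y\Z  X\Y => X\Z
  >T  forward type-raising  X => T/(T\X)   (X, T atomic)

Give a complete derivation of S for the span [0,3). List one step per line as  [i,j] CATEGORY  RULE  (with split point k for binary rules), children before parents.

[0,3] S   <
  [0,1] "built" : PP
  [1,3] S\PP   <
    [1,2] "map" : N/NP
    [2,3] "the" : (S\PP)\(N/NP)

[0,1] PP  lex  "built"
[1,2] N/NP  lex  "map"
[2,3] (S\PP)\(N/NP)  lex  "the"
[1,3] S\PP  <  k=2
[0,3] S  <  k=1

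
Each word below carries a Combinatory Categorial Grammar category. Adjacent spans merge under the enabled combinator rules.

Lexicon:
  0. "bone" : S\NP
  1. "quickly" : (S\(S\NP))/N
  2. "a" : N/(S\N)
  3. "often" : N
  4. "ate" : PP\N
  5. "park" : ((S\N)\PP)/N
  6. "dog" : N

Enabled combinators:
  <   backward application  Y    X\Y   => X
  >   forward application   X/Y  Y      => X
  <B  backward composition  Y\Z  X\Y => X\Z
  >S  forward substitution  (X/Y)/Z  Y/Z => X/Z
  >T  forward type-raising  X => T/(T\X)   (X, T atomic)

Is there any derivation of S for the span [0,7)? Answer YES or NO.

[0,7] S   <
  [0,1] "bone" : S\NP
  [1,7] S\(S\NP)   >
    [1,2] "quickly" : (S\(S\NP))/N
    [2,7] N   >
      [2,3] "a" : N/(S\N)
      [3,7] S\N   <
        [3,5] PP   >
          [3,4] PP/(PP\N)   >T
            [3,4] "often" : N
          [4,5] "ate" : PP\N
        [5,7] (S\N)\PP   >
          [5,6] "park" : ((S\N)\PP)/N
          [6,7] "dog" : N

YES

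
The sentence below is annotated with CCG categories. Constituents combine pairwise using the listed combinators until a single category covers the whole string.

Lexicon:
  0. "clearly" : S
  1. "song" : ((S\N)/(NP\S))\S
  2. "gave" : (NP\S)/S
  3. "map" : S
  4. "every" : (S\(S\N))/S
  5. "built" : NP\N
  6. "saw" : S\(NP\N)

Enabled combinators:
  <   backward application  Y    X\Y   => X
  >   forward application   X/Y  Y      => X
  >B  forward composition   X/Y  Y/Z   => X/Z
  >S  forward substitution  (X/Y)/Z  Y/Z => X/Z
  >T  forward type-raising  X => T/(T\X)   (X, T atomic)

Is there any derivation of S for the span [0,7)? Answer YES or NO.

YES

[0,7] S   <
  [0,4] S\N   >
    [0,2] (S\N)/(NP\S)   <
      [0,1] "clearly" : S
      [1,2] "song" : ((S\N)/(NP\S))\S
    [2,4] NP\S   >
      [2,3] "gave" : (NP\S)/S
      [3,4] "map" : S
  [4,7] S\(S\N)   >
    [4,5] "every" : (S\(S\N))/S
    [5,7] S   <
      [5,6] "built" : NP\N
      [6,7] "saw" : S\(NP\N)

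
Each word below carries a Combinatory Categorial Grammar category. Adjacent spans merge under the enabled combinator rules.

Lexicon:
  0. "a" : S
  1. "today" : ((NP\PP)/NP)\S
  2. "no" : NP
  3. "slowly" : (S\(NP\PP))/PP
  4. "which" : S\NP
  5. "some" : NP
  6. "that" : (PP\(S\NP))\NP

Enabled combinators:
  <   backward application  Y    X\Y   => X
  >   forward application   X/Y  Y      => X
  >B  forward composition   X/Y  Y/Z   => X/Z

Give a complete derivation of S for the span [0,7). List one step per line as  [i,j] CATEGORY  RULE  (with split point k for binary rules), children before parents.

[0,7] S   <
  [0,3] NP\PP   >
    [0,2] (NP\PP)/NP   <
      [0,1] "a" : S
      [1,2] "today" : ((NP\PP)/NP)\S
    [2,3] "no" : NP
  [3,7] S\(NP\PP)   >
    [3,4] "slowly" : (S\(NP\PP))/PP
    [4,7] PP   <
      [4,5] "which" : S\NP
      [5,7] PP\(S\NP)   <
        [5,6] "some" : NP
        [6,7] "that" : (PP\(S\NP))\NP

[0,1] S  lex  "a"
[1,2] ((NP\PP)/NP)\S  lex  "today"
[0,2] (NP\PP)/NP  <  k=1
[2,3] NP  lex  "no"
[0,3] NP\PP  >  k=2
[3,4] (S\(NP\PP))/PP  lex  "slowly"
[4,5] S\NP  lex  "which"
[5,6] NP  lex  "some"
[6,7] (PP\(S\NP))\NP  lex  "that"
[5,7] PP\(S\NP)  <  k=6
[4,7] PP  <  k=5
[3,7] S\(NP\PP)  >  k=4
[0,7] S  <  k=3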